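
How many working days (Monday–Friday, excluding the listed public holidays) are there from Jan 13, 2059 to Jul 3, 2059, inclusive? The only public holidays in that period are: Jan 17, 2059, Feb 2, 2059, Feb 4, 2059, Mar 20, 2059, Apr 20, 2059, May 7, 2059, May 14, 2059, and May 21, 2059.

Jan 13, 2059 is a Monday.
The range spans 172 days (inclusive of both endpoints).
172 = 7 × 24 + 4, so there are 24 full weeks plus 4 extra days.
Each full week contributes 5 weekdays (Mon–Fri): 24 × 5 = 120.
The 4 extra days are Monday, Tuesday, Wednesday, Thursday — 4 of them qualify.
Total: 120 + 4 = 124.
Holidays: Jan 17, 2059 (Fri); Feb 2, 2059 (Sun); Feb 4, 2059 (Tue); Mar 20, 2059 (Thu); Apr 20, 2059 (Sun); May 7, 2059 (Wed); May 14, 2059 (Wed); May 21, 2059 (Wed).
6 of the 8 holidays fall on weekdays; the rest are weekends and were already excluded.
Business days: 124 − 6 = 118.

118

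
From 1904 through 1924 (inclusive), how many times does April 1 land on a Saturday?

Day of week of April 1 in each year:
1904: Fri, 1905: Sat ✓, 1906: Sun, 1907: Mon, 1908: Wed, 1909: Thu, 1910: Fri, 1911: Sat ✓, 1912: Mon, 1913: Tue, 1914: Wed, 1915: Thu, 1916: Sat ✓, 1917: Sun, 1918: Mon, 1919: Tue, 1920: Thu, 1921: Fri, 1922: Sat ✓, 1923: Sun, 1924: Tue
Saturdays: 1905, 1911, 1916, 1922.

4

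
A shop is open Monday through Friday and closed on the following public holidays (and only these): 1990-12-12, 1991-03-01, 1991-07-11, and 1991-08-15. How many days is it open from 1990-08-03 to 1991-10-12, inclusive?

307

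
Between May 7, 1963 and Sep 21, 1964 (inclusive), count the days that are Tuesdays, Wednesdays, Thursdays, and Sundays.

May 7, 1963 is a Tuesday.
From May 7, 1963 to Sep 21, 1964 is 504 days inclusive.
504 = 7 × 72, so the span is exactly 72 full weeks.
Each full week contributes 4 days from the set (Tue, Wed, Thu, Sun): 72 × 4 = 288.

288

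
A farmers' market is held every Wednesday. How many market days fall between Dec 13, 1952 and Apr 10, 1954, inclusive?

69 Wednesdays

Dec 13, 1952 is a Saturday.
From Dec 13, 1952 to Apr 10, 1954 is 484 days inclusive.
484 = 7 × 69 + 1, so there are 69 full weeks plus 1 extra day.
Each full week contributes one Wednesday: 69 so far.
The 1 extra day is Sat — none qualify.
Total: 69 + 0 = 69.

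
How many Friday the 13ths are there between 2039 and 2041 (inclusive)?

Friday-the-13ths by year:
2039: May
2040: Jan, Apr, Jul
2041: Sep, Dec

6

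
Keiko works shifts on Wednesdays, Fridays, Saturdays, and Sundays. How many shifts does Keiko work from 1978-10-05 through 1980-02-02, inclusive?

278

1978-10-05 is a Thursday.
From 1978-10-05 to 1980-02-02 is 486 days inclusive.
486 = 7 × 69 + 3, so there are 69 full weeks plus 3 extra days.
Each full week contributes 4 days from the set (Wed, Fri, Sat, Sun): 69 × 4 = 276.
The 3 extra days are Thursday, Friday, Saturday — 2 of them qualify.
Total: 276 + 2 = 278.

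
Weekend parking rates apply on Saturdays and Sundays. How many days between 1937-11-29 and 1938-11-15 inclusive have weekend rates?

100

1937-11-29 is a Monday.
That's 352 days from start to end, counting both.
352 = 7 × 50 + 2, so there are 50 full weeks plus 2 extra days.
Each full week contributes 2 weekend days (Sat, Sun): 50 × 2 = 100.
The 2 extra days are Mon, Tue — none qualify.
Total: 100 + 0 = 100.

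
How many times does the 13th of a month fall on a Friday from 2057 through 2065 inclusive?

Friday-the-13ths by year:
2057: Apr, Jul
2058: Sep, Dec
2059: Jun
2060: Feb, Aug
2061: May
2062: Jan, Oct
2063: Apr, Jul
2064: Jun
2065: Feb, Mar, Nov

16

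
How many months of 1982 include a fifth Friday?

5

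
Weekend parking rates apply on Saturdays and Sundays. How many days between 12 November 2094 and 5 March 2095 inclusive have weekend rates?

12 November 2094 is a Friday.
That's 114 days from start to end, counting both.
114 = 7 × 16 + 2, so there are 16 full weeks plus 2 extra days.
Each full week contributes 2 weekend days (Sat, Sun): 16 × 2 = 32.
The 2 extra days are Fri, Sat — 1 of them qualifies.
Total: 32 + 1 = 33.

33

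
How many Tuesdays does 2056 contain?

January 1, 2056 is a Saturday.
The range spans 366 days (inclusive of both endpoints).
366 = 7 × 52 + 2, so there are 52 full weeks plus 2 extra days.
Each full week contributes one Tuesday: 52 so far.
The 2 extra days are Saturday, Sunday — none qualify.
Total: 52 + 0 = 52.

52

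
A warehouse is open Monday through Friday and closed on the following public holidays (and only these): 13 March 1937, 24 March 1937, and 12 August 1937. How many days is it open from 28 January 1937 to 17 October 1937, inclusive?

185

28 January 1937 is a Thursday.
From 28 January 1937 to 17 October 1937 is 263 days inclusive.
263 = 7 × 37 + 4, so there are 37 full weeks plus 4 extra days.
Each full week contributes 5 weekdays (Mon–Fri): 37 × 5 = 185.
The 4 extra days are Thu, Fri, Sat, Sun — 2 of them qualify.
Total: 185 + 2 = 187.
Holidays: 13 March 1937 (Sat); 24 March 1937 (Wed); 12 August 1937 (Thu).
2 of the 3 holidays fall on weekdays; the rest are weekends and were already excluded.
Business days: 187 − 2 = 185.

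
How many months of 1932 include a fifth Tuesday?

4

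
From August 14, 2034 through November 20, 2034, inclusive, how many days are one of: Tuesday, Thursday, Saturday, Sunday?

56

August 14, 2034 is a Monday.
That's 99 days from start to end, counting both.
99 = 7 × 14 + 1, so there are 14 full weeks plus 1 extra day.
Each full week contributes 4 days from the set (Tue, Thu, Sat, Sun): 14 × 4 = 56.
The 1 extra day is Mon — none qualify.
Total: 56 + 0 = 56.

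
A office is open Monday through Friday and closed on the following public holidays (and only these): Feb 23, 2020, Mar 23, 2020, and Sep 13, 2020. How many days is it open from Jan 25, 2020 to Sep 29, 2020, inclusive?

Jan 25, 2020 is a Saturday.
From Jan 25, 2020 to Sep 29, 2020 is 249 days inclusive.
249 = 7 × 35 + 4, so there are 35 full weeks plus 4 extra days.
Each full week contributes 5 weekdays (Mon–Fri): 35 × 5 = 175.
The 4 extra days are Saturday, Sunday, Monday, Tuesday — 2 of them qualify.
Total: 175 + 2 = 177.
Holidays: Feb 23, 2020 (Sun); Mar 23, 2020 (Mon); Sep 13, 2020 (Sun).
1 of the 3 holidays fall on weekdays; the rest are weekends and were already excluded.
Business days: 177 − 1 = 176.

176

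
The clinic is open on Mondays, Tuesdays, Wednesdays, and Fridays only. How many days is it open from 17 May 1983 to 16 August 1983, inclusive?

17 May 1983 is a Tuesday.
From 17 May 1983 to 16 August 1983 is 92 days inclusive.
92 = 7 × 13 + 1, so there are 13 full weeks plus 1 extra day.
Each full week contributes 4 days from the set (Mon, Tue, Wed, Fri): 13 × 4 = 52.
The 1 extra day is Tuesday — 1 of them qualifies.
Total: 52 + 1 = 53.

53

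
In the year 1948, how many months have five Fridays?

A month has five Fridays exactly when Friday falls within its first (length − 28) days.
Jan: 31 days, starts Thu → 5 of Thu, Fri, Sat ✓
Feb: 29 days, starts Sun → 5 of Sun
Mar: 31 days, starts Mon → 5 of Mon, Tue, Wed
Apr: 30 days, starts Thu → 5 of Thu, Fri ✓
May: 31 days, starts Sat → 5 of Sat, Sun, Mon
Jun: 30 days, starts Tue → 5 of Tue, Wed
Jul: 31 days, starts Thu → 5 of Thu, Fri, Sat ✓
Aug: 31 days, starts Sun → 5 of Sun, Mon, Tue
Sep: 30 days, starts Wed → 5 of Wed, Thu
Oct: 31 days, starts Fri → 5 of Fri, Sat, Sun ✓
Nov: 30 days, starts Mon → 5 of Mon, Tue
Dec: 31 days, starts Wed → 5 of Wed, Thu, Fri ✓
Months with five Fridays: Jan, Apr, Jul, Oct, Dec.

5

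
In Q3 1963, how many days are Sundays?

13

1 July 1963 is a Monday.
That's 92 days from start to end, counting both.
92 = 7 × 13 + 1, so there are 13 full weeks plus 1 extra day.
Each full week contributes one Sunday: 13 so far.
The 1 extra day is Monday — none qualify.
Total: 13 + 0 = 13.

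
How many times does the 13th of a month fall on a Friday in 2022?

1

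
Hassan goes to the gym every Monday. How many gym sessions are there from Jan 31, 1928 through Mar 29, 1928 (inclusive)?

Jan 31, 1928 is a Tuesday.
From Jan 31, 1928 to Mar 29, 1928 is 59 days inclusive.
59 = 7 × 8 + 3, so there are 8 full weeks plus 3 extra days.
Each full week contributes one Monday: 8 so far.
The 3 extra days are Tuesday, Wednesday, Thursday — none qualify.
Total: 8 + 0 = 8.

8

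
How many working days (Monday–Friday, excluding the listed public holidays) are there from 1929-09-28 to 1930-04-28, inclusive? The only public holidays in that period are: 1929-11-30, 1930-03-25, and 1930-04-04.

149

1929-09-28 is a Saturday.
From 1929-09-28 to 1930-04-28 is 213 days inclusive.
213 = 7 × 30 + 3, so there are 30 full weeks plus 3 extra days.
Each full week contributes 5 weekdays (Mon–Fri): 30 × 5 = 150.
The 3 extra days are Sat, Sun, Mon — 1 of them qualifies.
Total: 150 + 1 = 151.
Holidays: 1929-11-30 (Sat); 1930-03-25 (Tue); 1930-04-04 (Fri).
2 of the 3 holidays fall on weekdays; the rest are weekends and were already excluded.
Business days: 151 − 2 = 149.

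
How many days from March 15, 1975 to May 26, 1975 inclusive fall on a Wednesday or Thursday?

March 15, 1975 is a Saturday.
From March 15, 1975 to May 26, 1975 is 73 days inclusive.
73 = 7 × 10 + 3, so there are 10 full weeks plus 3 extra days.
Each full week contributes 2 days from the set (Wed, Thu): 10 × 2 = 20.
The 3 extra days are Saturday, Sunday, Monday — none qualify.
Total: 20 + 0 = 20.

20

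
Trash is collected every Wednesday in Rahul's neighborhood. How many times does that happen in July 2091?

4

2091-07-01 is a Sunday.
From 2091-07-01 to 2091-07-31 is 31 days inclusive.
31 = 7 × 4 + 3, so there are 4 full weeks plus 3 extra days.
Each full week contributes one Wednesday: 4 so far.
The 3 extra days are Sun, Mon, Tue — none qualify.
Total: 4 + 0 = 4.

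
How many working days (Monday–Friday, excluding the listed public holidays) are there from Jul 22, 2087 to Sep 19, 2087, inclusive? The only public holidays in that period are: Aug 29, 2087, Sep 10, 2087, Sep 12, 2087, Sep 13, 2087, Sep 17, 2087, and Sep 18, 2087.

Jul 22, 2087 is a Tuesday.
The range spans 60 days (inclusive of both endpoints).
60 = 7 × 8 + 4, so there are 8 full weeks plus 4 extra days.
Each full week contributes 5 weekdays (Mon–Fri): 8 × 5 = 40.
The 4 extra days are Tue, Wed, Thu, Fri — 4 of them qualify.
Total: 40 + 4 = 44.
Holidays: Aug 29, 2087 (Fri); Sep 10, 2087 (Wed); Sep 12, 2087 (Fri); Sep 13, 2087 (Sat); Sep 17, 2087 (Wed); Sep 18, 2087 (Thu).
5 of the 6 holidays fall on weekdays; the rest are weekends and were already excluded.
Business days: 44 − 5 = 39.

39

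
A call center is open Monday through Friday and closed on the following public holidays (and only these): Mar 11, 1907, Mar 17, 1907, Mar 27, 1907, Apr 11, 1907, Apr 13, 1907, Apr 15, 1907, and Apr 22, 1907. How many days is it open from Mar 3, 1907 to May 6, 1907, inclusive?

Mar 3, 1907 is a Sunday.
The range spans 65 days (inclusive of both endpoints).
65 = 7 × 9 + 2, so there are 9 full weeks plus 2 extra days.
Each full week contributes 5 weekdays (Mon–Fri): 9 × 5 = 45.
The 2 extra days are Sun, Mon — 1 of them qualifies.
Total: 45 + 1 = 46.
Holidays: Mar 11, 1907 (Mon); Mar 17, 1907 (Sun); Mar 27, 1907 (Wed); Apr 11, 1907 (Thu); Apr 13, 1907 (Sat); Apr 15, 1907 (Mon); Apr 22, 1907 (Mon).
5 of the 7 holidays fall on weekdays; the rest are weekends and were already excluded.
Business days: 46 − 5 = 41.

41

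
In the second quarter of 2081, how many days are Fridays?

1 April 2081 is a Tuesday.
That's 91 days from start to end, counting both.
91 = 7 × 13, so the span is exactly 13 full weeks.
Each full week contributes one Friday: 13 so far.
Total: 13.

13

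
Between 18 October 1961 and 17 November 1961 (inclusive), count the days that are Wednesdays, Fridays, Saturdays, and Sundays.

18 October 1961 is a Wednesday.
That's 31 days from start to end, counting both.
31 = 7 × 4 + 3, so there are 4 full weeks plus 3 extra days.
Each full week contributes 4 days from the set (Wed, Fri, Sat, Sun): 4 × 4 = 16.
The 3 extra days are Wed, Thu, Fri — 2 of them qualify.
Total: 16 + 2 = 18.

18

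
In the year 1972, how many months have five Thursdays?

4

A month has five Thursdays exactly when Thursday falls within its first (length − 28) days.
Jan: 31 days, starts Sat → 5 of Sat, Sun, Mon
Feb: 29 days, starts Tue → 5 of Tue
Mar: 31 days, starts Wed → 5 of Wed, Thu, Fri ✓
Apr: 30 days, starts Sat → 5 of Sat, Sun
May: 31 days, starts Mon → 5 of Mon, Tue, Wed
Jun: 30 days, starts Thu → 5 of Thu, Fri ✓
Jul: 31 days, starts Sat → 5 of Sat, Sun, Mon
Aug: 31 days, starts Tue → 5 of Tue, Wed, Thu ✓
Sep: 30 days, starts Fri → 5 of Fri, Sat
Oct: 31 days, starts Sun → 5 of Sun, Mon, Tue
Nov: 30 days, starts Wed → 5 of Wed, Thu ✓
Dec: 31 days, starts Fri → 5 of Fri, Sat, Sun
Months with five Thursdays: Mar, Jun, Aug, Nov.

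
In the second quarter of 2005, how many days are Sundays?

13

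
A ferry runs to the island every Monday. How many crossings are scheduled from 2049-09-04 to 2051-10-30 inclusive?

113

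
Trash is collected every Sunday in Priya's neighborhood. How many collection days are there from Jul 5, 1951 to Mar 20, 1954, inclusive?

Jul 5, 1951 is a Thursday.
The range spans 990 days (inclusive of both endpoints).
990 = 7 × 141 + 3, so there are 141 full weeks plus 3 extra days.
Each full week contributes one Sunday: 141 so far.
The 3 extra days are Thursday, Friday, Saturday — none qualify.
Total: 141 + 0 = 141.

141 Sundays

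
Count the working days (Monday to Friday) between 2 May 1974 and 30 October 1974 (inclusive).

130 weekdays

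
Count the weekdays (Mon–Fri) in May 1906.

23

May 1, 1906 is a Tuesday.
That's 31 days from start to end, counting both.
31 = 7 × 4 + 3, so there are 4 full weeks plus 3 extra days.
Each full week contributes 5 weekdays (Mon–Fri): 4 × 5 = 20.
The 3 extra days are Tuesday, Wednesday, Thursday — 3 of them qualify.
Total: 20 + 3 = 23.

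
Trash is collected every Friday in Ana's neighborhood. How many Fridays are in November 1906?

Nov 1, 1906 is a Thursday.
From Nov 1, 1906 to Nov 30, 1906 is 30 days inclusive.
30 = 7 × 4 + 2, so there are 4 full weeks plus 2 extra days.
Each full week contributes one Friday: 4 so far.
The 2 extra days are Thursday, Friday — 1 of them qualifies.
Total: 4 + 1 = 5.

5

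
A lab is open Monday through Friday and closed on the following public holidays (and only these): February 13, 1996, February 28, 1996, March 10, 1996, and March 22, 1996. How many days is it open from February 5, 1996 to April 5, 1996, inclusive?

February 5, 1996 is a Monday.
That's 61 days from start to end, counting both.
61 = 7 × 8 + 5, so there are 8 full weeks plus 5 extra days.
Each full week contributes 5 weekdays (Mon–Fri): 8 × 5 = 40.
The 5 extra days are Monday, Tuesday, Wednesday, Thursday, Friday — 5 of them qualify.
Total: 40 + 5 = 45.
Holidays: February 13, 1996 (Tue); February 28, 1996 (Wed); March 10, 1996 (Sun); March 22, 1996 (Fri).
3 of the 4 holidays fall on weekdays; the rest are weekends and were already excluded.
Business days: 45 − 3 = 42.

42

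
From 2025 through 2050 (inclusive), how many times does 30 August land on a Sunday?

4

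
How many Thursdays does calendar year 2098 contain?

2098-01-01 is a Wednesday.
That's 365 days from start to end, counting both.
365 = 7 × 52 + 1, so there are 52 full weeks plus 1 extra day.
Each full week contributes one Thursday: 52 so far.
The 1 extra day is Wed — none qualify.
Total: 52 + 0 = 52.

52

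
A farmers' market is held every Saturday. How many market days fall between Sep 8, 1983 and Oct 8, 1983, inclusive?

5

Sep 8, 1983 is a Thursday.
The range spans 31 days (inclusive of both endpoints).
31 = 7 × 4 + 3, so there are 4 full weeks plus 3 extra days.
Each full week contributes one Saturday: 4 so far.
The 3 extra days are Thursday, Friday, Saturday — 1 of them qualifies.
Total: 4 + 1 = 5.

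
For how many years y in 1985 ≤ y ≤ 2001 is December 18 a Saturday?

2

Day of week of December 18 in each year:
1985: Wed, 1986: Thu, 1987: Fri, 1988: Sun, 1989: Mon, 1990: Tue, 1991: Wed, 1992: Fri, 1993: Sat ✓, 1994: Sun, 1995: Mon, 1996: Wed, 1997: Thu, 1998: Fri, 1999: Sat ✓, 2000: Mon, 2001: Tue
Saturdays: 1993, 1999.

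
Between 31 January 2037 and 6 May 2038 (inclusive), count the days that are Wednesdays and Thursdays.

132

31 January 2037 is a Saturday.
The range spans 461 days (inclusive of both endpoints).
461 = 7 × 65 + 6, so there are 65 full weeks plus 6 extra days.
Each full week contributes 2 days from the set (Wed, Thu): 65 × 2 = 130.
The 6 extra days are Saturday, Sunday, Monday, Tuesday, Wednesday, Thursday — 2 of them qualify.
Total: 130 + 2 = 132.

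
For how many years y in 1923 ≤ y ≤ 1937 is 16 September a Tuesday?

2

Day of week of September 16 in each year:
1923: Sun, 1924: Tue ✓, 1925: Wed, 1926: Thu, 1927: Fri, 1928: Sun, 1929: Mon, 1930: Tue ✓, 1931: Wed, 1932: Fri, 1933: Sat, 1934: Sun, 1935: Mon, 1936: Wed, 1937: Thu
Tuesdays: 1924, 1930.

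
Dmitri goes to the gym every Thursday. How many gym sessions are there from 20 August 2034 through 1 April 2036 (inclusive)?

84

20 August 2034 is a Sunday.
That's 591 days from start to end, counting both.
591 = 7 × 84 + 3, so there are 84 full weeks plus 3 extra days.
Each full week contributes one Thursday: 84 so far.
The 3 extra days are Sunday, Monday, Tuesday — none qualify.
Total: 84 + 0 = 84.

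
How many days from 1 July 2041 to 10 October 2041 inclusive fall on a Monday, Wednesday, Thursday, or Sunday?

59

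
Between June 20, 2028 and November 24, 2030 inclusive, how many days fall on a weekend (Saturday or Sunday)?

June 20, 2028 is a Tuesday.
That's 888 days from start to end, counting both.
888 = 7 × 126 + 6, so there are 126 full weeks plus 6 extra days.
Each full week contributes 2 weekend days (Sat, Sun): 126 × 2 = 252.
The 6 extra days are Tuesday, Wednesday, Thursday, Friday, Saturday, Sunday — 2 of them qualify.
Total: 252 + 2 = 254.

254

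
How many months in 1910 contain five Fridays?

4

A month has five Fridays exactly when Friday falls within its first (length − 28) days.
Jan: 31 days, starts Sat → 5 of Sat, Sun, Mon
Feb: 28 days, starts Tue → 5 of (none)
Mar: 31 days, starts Tue → 5 of Tue, Wed, Thu
Apr: 30 days, starts Fri → 5 of Fri, Sat ✓
May: 31 days, starts Sun → 5 of Sun, Mon, Tue
Jun: 30 days, starts Wed → 5 of Wed, Thu
Jul: 31 days, starts Fri → 5 of Fri, Sat, Sun ✓
Aug: 31 days, starts Mon → 5 of Mon, Tue, Wed
Sep: 30 days, starts Thu → 5 of Thu, Fri ✓
Oct: 31 days, starts Sat → 5 of Sat, Sun, Mon
Nov: 30 days, starts Tue → 5 of Tue, Wed
Dec: 31 days, starts Thu → 5 of Thu, Fri, Sat ✓
Months with five Fridays: Apr, Jul, Sep, Dec.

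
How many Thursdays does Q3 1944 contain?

13

July 1, 1944 is a Saturday.
That's 92 days from start to end, counting both.
92 = 7 × 13 + 1, so there are 13 full weeks plus 1 extra day.
Each full week contributes one Thursday: 13 so far.
The 1 extra day is Sat — none qualify.
Total: 13 + 0 = 13.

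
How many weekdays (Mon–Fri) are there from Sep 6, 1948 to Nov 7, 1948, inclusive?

Sep 6, 1948 is a Monday.
From Sep 6, 1948 to Nov 7, 1948 is 63 days inclusive.
63 = 7 × 9, so the span is exactly 9 full weeks.
Each full week contributes 5 weekdays (Mon–Fri): 9 × 5 = 45.

45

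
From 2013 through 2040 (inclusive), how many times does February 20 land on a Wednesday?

4

Day of week of February 20 in each year:
2013: Wed ✓, 2014: Thu, 2015: Fri, 2016: Sat, 2017: Mon, 2018: Tue, 2019: Wed ✓, 2020: Thu, 2021: Sat, 2022: Sun, 2023: Mon, 2024: Tue, 2025: Thu, 2026: Fri, 2027: Sat, 2028: Sun, 2029: Tue, 2030: Wed ✓, 2031: Thu, 2032: Fri, 2033: Sun, 2034: Mon, 2035: Tue, 2036: Wed ✓, 2037: Fri, 2038: Sat, 2039: Sun, 2040: Mon
Wednesdays: 2013, 2019, 2030, 2036.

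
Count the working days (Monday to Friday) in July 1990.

22

1 July 1990 is a Sunday.
The range spans 31 days (inclusive of both endpoints).
31 = 7 × 4 + 3, so there are 4 full weeks plus 3 extra days.
Each full week contributes 5 weekdays (Mon–Fri): 4 × 5 = 20.
The 3 extra days are Sun, Mon, Tue — 2 of them qualify.
Total: 20 + 2 = 22.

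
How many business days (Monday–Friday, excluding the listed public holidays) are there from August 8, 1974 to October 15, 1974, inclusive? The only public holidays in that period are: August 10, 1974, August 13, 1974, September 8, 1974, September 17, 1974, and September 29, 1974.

47

August 8, 1974 is a Thursday.
From August 8, 1974 to October 15, 1974 is 69 days inclusive.
69 = 7 × 9 + 6, so there are 9 full weeks plus 6 extra days.
Each full week contributes 5 weekdays (Mon–Fri): 9 × 5 = 45.
The 6 extra days are Thu, Fri, Sat, Sun, Mon, Tue — 4 of them qualify.
Total: 45 + 4 = 49.
Holidays: August 10, 1974 (Sat); August 13, 1974 (Tue); September 8, 1974 (Sun); September 17, 1974 (Tue); September 29, 1974 (Sun).
2 of the 5 holidays fall on weekdays; the rest are weekends and were already excluded.
Business days: 49 − 2 = 47.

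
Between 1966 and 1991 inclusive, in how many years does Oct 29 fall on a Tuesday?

Day of week of October 29 in each year:
1966: Sat, 1967: Sun, 1968: Tue ✓, 1969: Wed, 1970: Thu, 1971: Fri, 1972: Sun, 1973: Mon, 1974: Tue ✓, 1975: Wed, 1976: Fri, 1977: Sat, 1978: Sun, 1979: Mon, 1980: Wed, 1981: Thu, 1982: Fri, 1983: Sat, 1984: Mon, 1985: Tue ✓, 1986: Wed, 1987: Thu, 1988: Sat, 1989: Sun, 1990: Mon, 1991: Tue ✓
Tuesdays: 1968, 1974, 1985, 1991.

4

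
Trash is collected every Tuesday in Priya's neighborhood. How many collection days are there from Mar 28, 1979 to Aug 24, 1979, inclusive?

Mar 28, 1979 is a Wednesday.
That's 150 days from start to end, counting both.
150 = 7 × 21 + 3, so there are 21 full weeks plus 3 extra days.
Each full week contributes one Tuesday: 21 so far.
The 3 extra days are Wed, Thu, Fri — none qualify.
Total: 21 + 0 = 21.

21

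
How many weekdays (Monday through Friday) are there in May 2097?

23

2097-05-01 is a Wednesday.
That's 31 days from start to end, counting both.
31 = 7 × 4 + 3, so there are 4 full weeks plus 3 extra days.
Each full week contributes 5 weekdays (Mon–Fri): 4 × 5 = 20.
The 3 extra days are Wed, Thu, Fri — 3 of them qualify.
Total: 20 + 3 = 23.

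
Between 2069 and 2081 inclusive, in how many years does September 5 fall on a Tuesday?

2

Day of week of September 5 in each year:
2069: Thu, 2070: Fri, 2071: Sat, 2072: Mon, 2073: Tue ✓, 2074: Wed, 2075: Thu, 2076: Sat, 2077: Sun, 2078: Mon, 2079: Tue ✓, 2080: Thu, 2081: Fri
Tuesdays: 2073, 2079.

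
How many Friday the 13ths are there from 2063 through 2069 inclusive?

Friday-the-13ths by year:
2063: Apr, Jul
2064: Jun
2065: Feb, Mar, Nov
2066: Aug
2067: May
2068: Jan, Apr, Jul
2069: Sep, Dec

13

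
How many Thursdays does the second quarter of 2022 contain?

April 1, 2022 is a Friday.
From April 1, 2022 to June 30, 2022 is 91 days inclusive.
91 = 7 × 13, so the span is exactly 13 full weeks.
Each full week contributes one Thursday: 13 so far.

13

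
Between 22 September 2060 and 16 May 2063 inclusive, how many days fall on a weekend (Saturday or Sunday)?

22 September 2060 is a Wednesday.
That's 967 days from start to end, counting both.
967 = 7 × 138 + 1, so there are 138 full weeks plus 1 extra day.
Each full week contributes 2 weekend days (Sat, Sun): 138 × 2 = 276.
The 1 extra day is Wed — none qualify.
Total: 276 + 0 = 276.

276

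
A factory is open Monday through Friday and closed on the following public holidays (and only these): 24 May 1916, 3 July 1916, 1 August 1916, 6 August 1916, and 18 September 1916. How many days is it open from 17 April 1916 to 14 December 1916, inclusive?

170 business days

17 April 1916 is a Monday.
The range spans 242 days (inclusive of both endpoints).
242 = 7 × 34 + 4, so there are 34 full weeks plus 4 extra days.
Each full week contributes 5 weekdays (Mon–Fri): 34 × 5 = 170.
The 4 extra days are Monday, Tuesday, Wednesday, Thursday — 4 of them qualify.
Total: 170 + 4 = 174.
Holidays: 24 May 1916 (Wed); 3 July 1916 (Mon); 1 August 1916 (Tue); 6 August 1916 (Sun); 18 September 1916 (Mon).
4 of the 5 holidays fall on weekdays; the rest are weekends and were already excluded.
Business days: 174 − 4 = 170.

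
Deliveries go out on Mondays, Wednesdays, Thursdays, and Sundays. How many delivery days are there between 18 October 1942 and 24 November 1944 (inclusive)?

440

18 October 1942 is a Sunday.
That's 769 days from start to end, counting both.
769 = 7 × 109 + 6, so there are 109 full weeks plus 6 extra days.
Each full week contributes 4 days from the set (Mon, Wed, Thu, Sun): 109 × 4 = 436.
The 6 extra days are Sun, Mon, Tue, Wed, Thu, Fri — 4 of them qualify.
Total: 436 + 4 = 440.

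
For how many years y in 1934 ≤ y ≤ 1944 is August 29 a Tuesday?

2

Day of week of August 29 in each year:
1934: Wed, 1935: Thu, 1936: Sat, 1937: Sun, 1938: Mon, 1939: Tue ✓, 1940: Thu, 1941: Fri, 1942: Sat, 1943: Sun, 1944: Tue ✓
Tuesdays: 1939, 1944.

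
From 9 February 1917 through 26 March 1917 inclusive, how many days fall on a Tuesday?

6 Tuesdays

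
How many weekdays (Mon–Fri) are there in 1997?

January 1, 1997 is a Wednesday.
That's 365 days from start to end, counting both.
365 = 7 × 52 + 1, so there are 52 full weeks plus 1 extra day.
Each full week contributes 5 weekdays (Mon–Fri): 52 × 5 = 260.
The 1 extra day is Wednesday — 1 of them qualifies.
Total: 260 + 1 = 261.

261 weekdays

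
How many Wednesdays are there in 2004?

52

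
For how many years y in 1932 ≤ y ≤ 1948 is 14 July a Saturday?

2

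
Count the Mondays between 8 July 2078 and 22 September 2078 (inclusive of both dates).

8 July 2078 is a Friday.
The range spans 77 days (inclusive of both endpoints).
77 = 7 × 11, so the span is exactly 11 full weeks.
Each full week contributes one Monday: 11 so far.
Total: 11.

11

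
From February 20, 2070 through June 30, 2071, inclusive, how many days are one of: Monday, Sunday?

February 20, 2070 is a Thursday.
From February 20, 2070 to June 30, 2071 is 496 days inclusive.
496 = 7 × 70 + 6, so there are 70 full weeks plus 6 extra days.
Each full week contributes 2 days from the set (Mon, Sun): 70 × 2 = 140.
The 6 extra days are Thursday, Friday, Saturday, Sunday, Monday, Tuesday — 2 of them qualify.
Total: 140 + 2 = 142.

142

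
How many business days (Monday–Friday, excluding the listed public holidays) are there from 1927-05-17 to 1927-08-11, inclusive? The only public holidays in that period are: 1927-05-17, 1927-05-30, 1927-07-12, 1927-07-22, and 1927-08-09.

1927-05-17 is a Tuesday.
From 1927-05-17 to 1927-08-11 is 87 days inclusive.
87 = 7 × 12 + 3, so there are 12 full weeks plus 3 extra days.
Each full week contributes 5 weekdays (Mon–Fri): 12 × 5 = 60.
The 3 extra days are Tue, Wed, Thu — 3 of them qualify.
Total: 60 + 3 = 63.
Holidays: 1927-05-17 (Tue); 1927-05-30 (Mon); 1927-07-12 (Tue); 1927-07-22 (Fri); 1927-08-09 (Tue).
All 5 holidays fall on weekdays, so subtract 5.
Business days: 63 − 5 = 58.

58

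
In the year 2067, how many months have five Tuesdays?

4

A month has five Tuesdays exactly when Tuesday falls within its first (length − 28) days.
Jan: 31 days, starts Sat → 5 of Sat, Sun, Mon
Feb: 28 days, starts Tue → 5 of (none)
Mar: 31 days, starts Tue → 5 of Tue, Wed, Thu ✓
Apr: 30 days, starts Fri → 5 of Fri, Sat
May: 31 days, starts Sun → 5 of Sun, Mon, Tue ✓
Jun: 30 days, starts Wed → 5 of Wed, Thu
Jul: 31 days, starts Fri → 5 of Fri, Sat, Sun
Aug: 31 days, starts Mon → 5 of Mon, Tue, Wed ✓
Sep: 30 days, starts Thu → 5 of Thu, Fri
Oct: 31 days, starts Sat → 5 of Sat, Sun, Mon
Nov: 30 days, starts Tue → 5 of Tue, Wed ✓
Dec: 31 days, starts Thu → 5 of Thu, Fri, Sat
Months with five Tuesdays: Mar, May, Aug, Nov.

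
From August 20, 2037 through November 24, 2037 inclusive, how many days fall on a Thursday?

14

August 20, 2037 is a Thursday.
That's 97 days from start to end, counting both.
97 = 7 × 13 + 6, so there are 13 full weeks plus 6 extra days.
Each full week contributes one Thursday: 13 so far.
The 6 extra days are Thu, Fri, Sat, Sun, Mon, Tue — 1 of them qualifies.
Total: 13 + 1 = 14.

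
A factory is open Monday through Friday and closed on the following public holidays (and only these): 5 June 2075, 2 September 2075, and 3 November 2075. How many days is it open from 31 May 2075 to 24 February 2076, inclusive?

31 May 2075 is a Friday.
That's 270 days from start to end, counting both.
270 = 7 × 38 + 4, so there are 38 full weeks plus 4 extra days.
Each full week contributes 5 weekdays (Mon–Fri): 38 × 5 = 190.
The 4 extra days are Friday, Saturday, Sunday, Monday — 2 of them qualify.
Total: 190 + 2 = 192.
Holidays: 5 June 2075 (Wed); 2 September 2075 (Mon); 3 November 2075 (Sun).
2 of the 3 holidays fall on weekdays; the rest are weekends and were already excluded.
Business days: 192 − 2 = 190.

190 business days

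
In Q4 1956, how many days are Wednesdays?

13

1956-10-01 is a Monday.
The range spans 92 days (inclusive of both endpoints).
92 = 7 × 13 + 1, so there are 13 full weeks plus 1 extra day.
Each full week contributes one Wednesday: 13 so far.
The 1 extra day is Mon — none qualify.
Total: 13 + 0 = 13.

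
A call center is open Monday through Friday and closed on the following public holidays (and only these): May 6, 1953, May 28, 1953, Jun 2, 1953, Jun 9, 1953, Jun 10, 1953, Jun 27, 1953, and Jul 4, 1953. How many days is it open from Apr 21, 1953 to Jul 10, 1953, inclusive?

54

Apr 21, 1953 is a Tuesday.
That's 81 days from start to end, counting both.
81 = 7 × 11 + 4, so there are 11 full weeks plus 4 extra days.
Each full week contributes 5 weekdays (Mon–Fri): 11 × 5 = 55.
The 4 extra days are Tuesday, Wednesday, Thursday, Friday — 4 of them qualify.
Total: 55 + 4 = 59.
Holidays: May 6, 1953 (Wed); May 28, 1953 (Thu); Jun 2, 1953 (Tue); Jun 9, 1953 (Tue); Jun 10, 1953 (Wed); Jun 27, 1953 (Sat); Jul 4, 1953 (Sat).
5 of the 7 holidays fall on weekdays; the rest are weekends and were already excluded.
Business days: 59 − 5 = 54.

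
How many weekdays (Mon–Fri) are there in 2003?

January 1, 2003 is a Wednesday.
The range spans 365 days (inclusive of both endpoints).
365 = 7 × 52 + 1, so there are 52 full weeks plus 1 extra day.
Each full week contributes 5 weekdays (Mon–Fri): 52 × 5 = 260.
The 1 extra day is Wed — 1 of them qualifies.
Total: 260 + 1 = 261.

261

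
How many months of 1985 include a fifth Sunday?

A month has five Sundays exactly when Sunday falls within its first (length − 28) days.
Jan: 31 days, starts Tue → 5 of Tue, Wed, Thu
Feb: 28 days, starts Fri → 5 of (none)
Mar: 31 days, starts Fri → 5 of Fri, Sat, Sun ✓
Apr: 30 days, starts Mon → 5 of Mon, Tue
May: 31 days, starts Wed → 5 of Wed, Thu, Fri
Jun: 30 days, starts Sat → 5 of Sat, Sun ✓
Jul: 31 days, starts Mon → 5 of Mon, Tue, Wed
Aug: 31 days, starts Thu → 5 of Thu, Fri, Sat
Sep: 30 days, starts Sun → 5 of Sun, Mon ✓
Oct: 31 days, starts Tue → 5 of Tue, Wed, Thu
Nov: 30 days, starts Fri → 5 of Fri, Sat
Dec: 31 days, starts Sun → 5 of Sun, Mon, Tue ✓
Months with five Sundays: Mar, Jun, Sep, Dec.

4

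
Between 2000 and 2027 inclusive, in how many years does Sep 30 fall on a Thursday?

Day of week of September 30 in each year:
2000: Sat, 2001: Sun, 2002: Mon, 2003: Tue, 2004: Thu ✓, 2005: Fri, 2006: Sat, 2007: Sun, 2008: Tue, 2009: Wed, 2010: Thu ✓, 2011: Fri, 2012: Sun, 2013: Mon, 2014: Tue, 2015: Wed, 2016: Fri, 2017: Sat, 2018: Sun, 2019: Mon, 2020: Wed, 2021: Thu ✓, 2022: Fri, 2023: Sat, 2024: Mon, 2025: Tue, 2026: Wed, 2027: Thu ✓
Thursdays: 2004, 2010, 2021, 2027.

4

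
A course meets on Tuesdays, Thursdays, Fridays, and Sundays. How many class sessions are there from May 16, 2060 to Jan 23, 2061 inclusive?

145

May 16, 2060 is a Sunday.
That's 253 days from start to end, counting both.
253 = 7 × 36 + 1, so there are 36 full weeks plus 1 extra day.
Each full week contributes 4 days from the set (Tue, Thu, Fri, Sun): 36 × 4 = 144.
The 1 extra day is Sunday — 1 of them qualifies.
Total: 144 + 1 = 145.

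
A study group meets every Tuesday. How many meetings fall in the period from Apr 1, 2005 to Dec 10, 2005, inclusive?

36

Apr 1, 2005 is a Friday.
The range spans 254 days (inclusive of both endpoints).
254 = 7 × 36 + 2, so there are 36 full weeks plus 2 extra days.
Each full week contributes one Tuesday: 36 so far.
The 2 extra days are Fri, Sat — none qualify.
Total: 36 + 0 = 36.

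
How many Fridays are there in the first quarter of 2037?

13

2037-01-01 is a Thursday.
That's 90 days from start to end, counting both.
90 = 7 × 12 + 6, so there are 12 full weeks plus 6 extra days.
Each full week contributes one Friday: 12 so far.
The 6 extra days are Thursday, Friday, Saturday, Sunday, Monday, Tuesday — 1 of them qualifies.
Total: 12 + 1 = 13.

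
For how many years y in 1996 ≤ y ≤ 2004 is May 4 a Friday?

1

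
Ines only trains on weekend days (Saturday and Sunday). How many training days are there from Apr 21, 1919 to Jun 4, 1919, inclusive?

Apr 21, 1919 is a Monday.
From Apr 21, 1919 to Jun 4, 1919 is 45 days inclusive.
45 = 7 × 6 + 3, so there are 6 full weeks plus 3 extra days.
Each full week contributes 2 weekend days (Sat, Sun): 6 × 2 = 12.
The 3 extra days are Monday, Tuesday, Wednesday — none qualify.
Total: 12 + 0 = 12.

12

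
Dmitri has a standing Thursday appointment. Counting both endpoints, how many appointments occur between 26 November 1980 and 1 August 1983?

26 November 1980 is a Wednesday.
The range spans 979 days (inclusive of both endpoints).
979 = 7 × 139 + 6, so there are 139 full weeks plus 6 extra days.
Each full week contributes one Thursday: 139 so far.
The 6 extra days are Wednesday, Thursday, Friday, Saturday, Sunday, Monday — 1 of them qualifies.
Total: 139 + 1 = 140.

140 Thursdays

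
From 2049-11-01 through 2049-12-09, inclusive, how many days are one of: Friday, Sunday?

2049-11-01 is a Monday.
That's 39 days from start to end, counting both.
39 = 7 × 5 + 4, so there are 5 full weeks plus 4 extra days.
Each full week contributes 2 days from the set (Fri, Sun): 5 × 2 = 10.
The 4 extra days are Monday, Tuesday, Wednesday, Thursday — none qualify.
Total: 10 + 0 = 10.

10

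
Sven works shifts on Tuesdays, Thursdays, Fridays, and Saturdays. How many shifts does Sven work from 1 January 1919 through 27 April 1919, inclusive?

67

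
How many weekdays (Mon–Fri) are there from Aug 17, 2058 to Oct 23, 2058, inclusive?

Aug 17, 2058 is a Saturday.
That's 68 days from start to end, counting both.
68 = 7 × 9 + 5, so there are 9 full weeks plus 5 extra days.
Each full week contributes 5 weekdays (Mon–Fri): 9 × 5 = 45.
The 5 extra days are Sat, Sun, Mon, Tue, Wed — 3 of them qualify.
Total: 45 + 3 = 48.

48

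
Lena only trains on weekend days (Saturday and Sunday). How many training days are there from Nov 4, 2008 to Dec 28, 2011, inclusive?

328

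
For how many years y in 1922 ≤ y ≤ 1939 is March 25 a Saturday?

Day of week of March 25 in each year:
1922: Sat ✓, 1923: Sun, 1924: Tue, 1925: Wed, 1926: Thu, 1927: Fri, 1928: Sun, 1929: Mon, 1930: Tue, 1931: Wed, 1932: Fri, 1933: Sat ✓, 1934: Sun, 1935: Mon, 1936: Wed, 1937: Thu, 1938: Fri, 1939: Sat ✓
Saturdays: 1922, 1933, 1939.

3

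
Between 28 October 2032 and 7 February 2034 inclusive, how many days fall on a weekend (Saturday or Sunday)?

134

28 October 2032 is a Thursday.
That's 468 days from start to end, counting both.
468 = 7 × 66 + 6, so there are 66 full weeks plus 6 extra days.
Each full week contributes 2 weekend days (Sat, Sun): 66 × 2 = 132.
The 6 extra days are Thursday, Friday, Saturday, Sunday, Monday, Tuesday — 2 of them qualify.
Total: 132 + 2 = 134.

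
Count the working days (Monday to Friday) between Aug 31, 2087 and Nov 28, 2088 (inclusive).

Aug 31, 2087 is a Sunday.
From Aug 31, 2087 to Nov 28, 2088 is 456 days inclusive.
456 = 7 × 65 + 1, so there are 65 full weeks plus 1 extra day.
Each full week contributes 5 weekdays (Mon–Fri): 65 × 5 = 325.
The 1 extra day is Sunday — none qualify.
Total: 325 + 0 = 325.

325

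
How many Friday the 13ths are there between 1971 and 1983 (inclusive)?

20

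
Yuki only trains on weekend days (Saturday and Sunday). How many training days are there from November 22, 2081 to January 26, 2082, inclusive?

November 22, 2081 is a Saturday.
The range spans 66 days (inclusive of both endpoints).
66 = 7 × 9 + 3, so there are 9 full weeks plus 3 extra days.
Each full week contributes 2 weekend days (Sat, Sun): 9 × 2 = 18.
The 3 extra days are Saturday, Sunday, Monday — 2 of them qualify.
Total: 18 + 2 = 20.

20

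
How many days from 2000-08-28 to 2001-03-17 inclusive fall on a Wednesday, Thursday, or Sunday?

86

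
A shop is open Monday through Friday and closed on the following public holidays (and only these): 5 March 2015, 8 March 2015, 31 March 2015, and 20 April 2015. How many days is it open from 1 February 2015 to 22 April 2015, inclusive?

55 working days

1 February 2015 is a Sunday.
From 1 February 2015 to 22 April 2015 is 81 days inclusive.
81 = 7 × 11 + 4, so there are 11 full weeks plus 4 extra days.
Each full week contributes 5 weekdays (Mon–Fri): 11 × 5 = 55.
The 4 extra days are Sun, Mon, Tue, Wed — 3 of them qualify.
Total: 55 + 3 = 58.
Holidays: 5 March 2015 (Thu); 8 March 2015 (Sun); 31 March 2015 (Tue); 20 April 2015 (Mon).
3 of the 4 holidays fall on weekdays; the rest are weekends and were already excluded.
Business days: 58 − 3 = 55.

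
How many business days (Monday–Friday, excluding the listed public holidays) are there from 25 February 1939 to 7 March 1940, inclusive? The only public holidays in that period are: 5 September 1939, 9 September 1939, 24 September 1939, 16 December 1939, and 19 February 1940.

267

25 February 1939 is a Saturday.
The range spans 377 days (inclusive of both endpoints).
377 = 7 × 53 + 6, so there are 53 full weeks plus 6 extra days.
Each full week contributes 5 weekdays (Mon–Fri): 53 × 5 = 265.
The 6 extra days are Sat, Sun, Mon, Tue, Wed, Thu — 4 of them qualify.
Total: 265 + 4 = 269.
Holidays: 5 September 1939 (Tue); 9 September 1939 (Sat); 24 September 1939 (Sun); 16 December 1939 (Sat); 19 February 1940 (Mon).
2 of the 5 holidays fall on weekdays; the rest are weekends and were already excluded.
Business days: 269 − 2 = 267.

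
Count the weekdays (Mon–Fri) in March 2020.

22

Mar 1, 2020 is a Sunday.
That's 31 days from start to end, counting both.
31 = 7 × 4 + 3, so there are 4 full weeks plus 3 extra days.
Each full week contributes 5 weekdays (Mon–Fri): 4 × 5 = 20.
The 3 extra days are Sunday, Monday, Tuesday — 2 of them qualify.
Total: 20 + 2 = 22.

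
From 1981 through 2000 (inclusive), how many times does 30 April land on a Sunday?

Day of week of April 30 in each year:
1981: Thu, 1982: Fri, 1983: Sat, 1984: Mon, 1985: Tue, 1986: Wed, 1987: Thu, 1988: Sat, 1989: Sun ✓, 1990: Mon, 1991: Tue, 1992: Thu, 1993: Fri, 1994: Sat, 1995: Sun ✓, 1996: Tue, 1997: Wed, 1998: Thu, 1999: Fri, 2000: Sun ✓
Sundays: 1989, 1995, 2000.

3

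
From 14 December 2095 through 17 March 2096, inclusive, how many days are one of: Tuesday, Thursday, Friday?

41

14 December 2095 is a Wednesday.
The range spans 95 days (inclusive of both endpoints).
95 = 7 × 13 + 4, so there are 13 full weeks plus 4 extra days.
Each full week contributes 3 days from the set (Tue, Thu, Fri): 13 × 3 = 39.
The 4 extra days are Wednesday, Thursday, Friday, Saturday — 2 of them qualify.
Total: 39 + 2 = 41.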